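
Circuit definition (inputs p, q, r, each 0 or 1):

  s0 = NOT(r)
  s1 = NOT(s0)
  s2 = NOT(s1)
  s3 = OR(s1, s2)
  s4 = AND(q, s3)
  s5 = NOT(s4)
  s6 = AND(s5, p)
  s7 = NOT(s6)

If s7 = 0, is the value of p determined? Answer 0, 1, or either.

s7 = NOT(s6) must be 0, so s6 = 1.
s6 = AND(s5, p) must be 1, so both s5 = 1 and p = 1.
s5 = NOT(s4) must be 1, so s4 = 0.
Every assignment with s7 = 0 has p = 1; there are 2 such assignment(s).
  p=1, q=0, r=0
  p=1, q=0, r=1

1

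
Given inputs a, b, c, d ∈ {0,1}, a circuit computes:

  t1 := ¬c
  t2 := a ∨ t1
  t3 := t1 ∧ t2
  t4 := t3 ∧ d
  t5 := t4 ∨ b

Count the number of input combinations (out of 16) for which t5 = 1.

10

t5 = t4 ∨ b must be 1, so at least one of t4, b is 1.
Enumerating the 16 input combinations, 10 give t5 = 1 and 6 give t5 = 0.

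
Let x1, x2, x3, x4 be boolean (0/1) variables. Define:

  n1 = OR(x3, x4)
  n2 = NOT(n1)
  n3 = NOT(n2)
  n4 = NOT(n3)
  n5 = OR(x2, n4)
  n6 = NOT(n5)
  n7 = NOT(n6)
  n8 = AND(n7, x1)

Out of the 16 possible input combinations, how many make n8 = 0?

11

n8 = AND(n7, x1) must be 0, so at least one of n7, x1 is 0.
Enumerating the 16 input combinations, 11 give n8 = 0 and 5 give n8 = 1.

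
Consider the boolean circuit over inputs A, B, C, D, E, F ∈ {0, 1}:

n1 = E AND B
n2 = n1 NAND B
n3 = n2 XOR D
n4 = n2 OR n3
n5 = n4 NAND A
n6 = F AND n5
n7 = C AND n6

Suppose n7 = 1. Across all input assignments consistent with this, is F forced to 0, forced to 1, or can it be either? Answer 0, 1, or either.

1

n7 = C AND n6 must be 1, so both C = 1 and n6 = 1.
n6 = F AND n5 must be 1, so both F = 1 and n5 = 1.
n5 = n4 NAND A must be 1, so at least one of n4, A is 0.
Every assignment with n7 = 1 has F = 1; there are 9 such assignment(s).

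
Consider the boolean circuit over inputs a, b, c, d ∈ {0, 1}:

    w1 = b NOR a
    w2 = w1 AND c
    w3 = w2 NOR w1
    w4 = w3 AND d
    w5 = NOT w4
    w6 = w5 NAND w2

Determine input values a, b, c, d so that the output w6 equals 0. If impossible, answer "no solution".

a=0, b=0, c=1, d=0

w6 = w5 NAND w2 must be 0, so both w5 = 1 and w2 = 1.
Check with a=0, b=0, c=1, d=0:
w1 = b NOR a = 0 NOR 0 = 1
w2 = w1 AND c = 1 AND 1 = 1
w3 = w2 NOR w1 = 1 NOR 1 = 0
w4 = w3 AND d = 0 AND 0 = 0
w5 = NOT w4 = NOT 0 = 1
w6 = w5 NAND w2 = 1 NAND 1 = 0
So w6 = 0 as required.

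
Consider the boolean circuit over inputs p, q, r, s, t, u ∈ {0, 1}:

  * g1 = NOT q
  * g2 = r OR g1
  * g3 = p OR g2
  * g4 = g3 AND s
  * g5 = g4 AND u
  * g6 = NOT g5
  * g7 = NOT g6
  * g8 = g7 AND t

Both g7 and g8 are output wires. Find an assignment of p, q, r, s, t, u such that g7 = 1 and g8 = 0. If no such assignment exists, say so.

Check with p=0, q=0, r=1, s=1, t=0, u=1:
g1 = NOT q = NOT 0 = 1
g2 = r OR g1 = 1 OR 1 = 1
g3 = p OR g2 = 0 OR 1 = 1
g4 = g3 AND s = 1 AND 1 = 1
g5 = g4 AND u = 1 AND 1 = 1
g6 = NOT g5 = NOT 1 = 0
g7 = NOT g6 = NOT 0 = 1
g8 = g7 AND t = 1 AND 0 = 0
So g7 = 1 and g8 = 0.

p=0, q=0, r=1, s=1, t=0, u=1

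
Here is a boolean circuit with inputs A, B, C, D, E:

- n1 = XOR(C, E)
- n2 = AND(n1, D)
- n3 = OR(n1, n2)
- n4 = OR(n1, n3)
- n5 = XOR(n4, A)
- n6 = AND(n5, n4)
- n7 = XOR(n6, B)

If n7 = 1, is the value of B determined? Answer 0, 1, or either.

either

Both values of B occur among assignments with n7 = 1:
  B=0: A=0, B=0, C=0, D=0, E=1
  B=1: A=0, B=1, C=0, D=0, E=0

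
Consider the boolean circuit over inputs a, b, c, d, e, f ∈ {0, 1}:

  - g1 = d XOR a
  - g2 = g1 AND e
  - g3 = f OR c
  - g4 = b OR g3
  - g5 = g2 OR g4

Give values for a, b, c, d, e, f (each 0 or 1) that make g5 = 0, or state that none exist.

a=0, b=0, c=0, d=0, e=1, f=0

g5 = g2 OR g4 must be 0, so both g2 = 0 and g4 = 0.
g2 = g1 AND e must be 0, so at least one of g1, e is 0.
g4 = b OR g3 must be 0, so both b = 0 and g3 = 0.
Check with a=0, b=0, c=0, d=0, e=1, f=0:
g1 = d XOR a = 0 XOR 0 = 0
g2 = g1 AND e = 0 AND 1 = 0
g3 = f OR c = 0 OR 0 = 0
g4 = b OR g3 = 0 OR 0 = 0
g5 = g2 OR g4 = 0 OR 0 = 0
So g5 = 0 as required.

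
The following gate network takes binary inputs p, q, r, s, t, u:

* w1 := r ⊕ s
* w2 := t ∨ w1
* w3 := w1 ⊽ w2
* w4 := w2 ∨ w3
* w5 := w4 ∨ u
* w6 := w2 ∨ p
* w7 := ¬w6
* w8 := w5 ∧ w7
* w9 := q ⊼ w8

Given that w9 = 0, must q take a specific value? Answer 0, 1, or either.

1

w9 = q ⊼ w8 must be 0, so both q = 1 and w8 = 1.
w8 = w5 ∧ w7 must be 1, so both w5 = 1 and w7 = 1.
w5 = w4 ∨ u must be 1, so at least one of w4, u is 1.
Every assignment with w9 = 0 has q = 1; there are 4 such assignment(s).
  p=0, q=1, r=0, s=0, t=0, u=0
  p=0, q=1, r=0, s=0, t=0, u=1
  p=0, q=1, r=1, s=1, t=0, u=0
  p=0, q=1, r=1, s=1, t=0, u=1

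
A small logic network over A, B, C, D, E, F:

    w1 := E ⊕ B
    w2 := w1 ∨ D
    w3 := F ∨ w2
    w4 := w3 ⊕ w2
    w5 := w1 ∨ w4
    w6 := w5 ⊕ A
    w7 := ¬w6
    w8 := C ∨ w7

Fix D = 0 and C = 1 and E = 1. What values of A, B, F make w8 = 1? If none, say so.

Check with D = 0 and C = 1 and E = 1 and A=0, B=1, F=0:
w1 = E ⊕ B = 1 ⊕ 1 = 0
w2 = w1 ∨ D = 0 ∨ 0 = 0
w3 = F ∨ w2 = 0 ∨ 0 = 0
w4 = w3 ⊕ w2 = 0 ⊕ 0 = 0
w5 = w1 ∨ w4 = 0 ∨ 0 = 0
w6 = w5 ⊕ A = 0 ⊕ 0 = 0
w7 = ¬w6 = ¬0 = 1
w8 = C ∨ w7 = 1 ∨ 1 = 1
So w8 = 1.

A=0, B=1, F=0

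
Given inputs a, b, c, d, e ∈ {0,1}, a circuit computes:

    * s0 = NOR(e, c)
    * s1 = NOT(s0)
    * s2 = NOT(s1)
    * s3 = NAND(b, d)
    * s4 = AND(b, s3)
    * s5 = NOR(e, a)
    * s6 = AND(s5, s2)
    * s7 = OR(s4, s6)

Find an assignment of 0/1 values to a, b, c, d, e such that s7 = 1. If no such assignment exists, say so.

a=0, b=0, c=0, d=1, e=0

Check with a=0, b=0, c=0, d=1, e=0:
s0 = NOR(e, c) = NOR(0, 0) = 1
s1 = NOT(s0) = NOT 1 = 0
s2 = NOT(s1) = NOT 0 = 1
s3 = NAND(b, d) = NAND(0, 1) = 1
s4 = AND(b, s3) = AND(0, 1) = 0
s5 = NOR(e, a) = NOR(0, 0) = 1
s6 = AND(s5, s2) = AND(1, 1) = 1
s7 = OR(s4, s6) = OR(0, 1) = 1
So s7 = 1 as required.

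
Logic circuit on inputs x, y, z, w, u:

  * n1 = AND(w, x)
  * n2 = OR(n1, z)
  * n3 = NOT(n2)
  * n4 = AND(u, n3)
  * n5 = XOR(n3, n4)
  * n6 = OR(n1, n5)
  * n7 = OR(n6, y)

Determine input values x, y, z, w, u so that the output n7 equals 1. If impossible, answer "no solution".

x=1, y=1, z=1, w=0, u=0

Check with x=1, y=1, z=1, w=0, u=0:
n1 = AND(w, x) = AND(0, 1) = 0
n2 = OR(n1, z) = OR(0, 1) = 1
n3 = NOT(n2) = NOT 1 = 0
n4 = AND(u, n3) = AND(0, 0) = 0
n5 = XOR(n3, n4) = XOR(0, 0) = 0
n6 = OR(n1, n5) = OR(0, 0) = 0
n7 = OR(n6, y) = OR(0, 1) = 1
So n7 = 1 as required.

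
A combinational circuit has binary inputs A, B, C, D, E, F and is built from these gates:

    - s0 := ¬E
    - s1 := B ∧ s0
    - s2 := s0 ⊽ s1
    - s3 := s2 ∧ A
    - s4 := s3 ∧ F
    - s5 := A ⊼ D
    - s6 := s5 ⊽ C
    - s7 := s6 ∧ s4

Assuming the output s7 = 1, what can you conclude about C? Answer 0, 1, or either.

0

s7 = s6 ∧ s4 must be 1, so both s6 = 1 and s4 = 1.
s6 = s5 ⊽ C must be 1, so both s5 = 0 and C = 0.
s4 = s3 ∧ F must be 1, so both s3 = 1 and F = 1.
Every assignment with s7 = 1 has C = 0; there are 2 such assignment(s).
  A=1, B=0, C=0, D=1, E=1, F=1
  A=1, B=1, C=0, D=1, E=1, F=1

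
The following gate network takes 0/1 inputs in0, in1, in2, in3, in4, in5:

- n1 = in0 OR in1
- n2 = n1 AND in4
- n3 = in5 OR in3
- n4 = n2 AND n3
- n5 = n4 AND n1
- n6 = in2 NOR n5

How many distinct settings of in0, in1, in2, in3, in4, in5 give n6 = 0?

41

n6 = in2 NOR n5 must be 0, so at least one of in2, n5 is 1.
Enumerating the 64 input combinations, 41 give n6 = 0 and 23 give n6 = 1.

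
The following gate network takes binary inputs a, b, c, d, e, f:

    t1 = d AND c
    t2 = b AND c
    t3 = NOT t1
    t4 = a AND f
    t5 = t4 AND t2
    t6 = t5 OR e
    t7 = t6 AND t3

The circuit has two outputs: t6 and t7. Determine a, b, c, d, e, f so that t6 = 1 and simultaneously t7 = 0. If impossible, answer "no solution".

a=0, b=1, c=1, d=1, e=1, f=1

Check with a=0, b=1, c=1, d=1, e=1, f=1:
t1 = d AND c = 1 AND 1 = 1
t2 = b AND c = 1 AND 1 = 1
t3 = NOT t1 = NOT 1 = 0
t4 = a AND f = 0 AND 1 = 0
t5 = t4 AND t2 = 0 AND 1 = 0
t6 = t5 OR e = 0 OR 1 = 1
t7 = t6 AND t3 = 1 AND 0 = 0
So t6 = 1 and t7 = 0.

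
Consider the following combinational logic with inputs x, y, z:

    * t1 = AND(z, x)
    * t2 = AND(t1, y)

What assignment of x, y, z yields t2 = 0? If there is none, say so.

x=0, y=1, z=1

t2 = AND(t1, y) must be 0, so at least one of t1, y is 0.
Check with x=0, y=1, z=1:
t1 = AND(z, x) = AND(1, 0) = 0
t2 = AND(t1, y) = AND(0, 1) = 0
So t2 = 0 as required.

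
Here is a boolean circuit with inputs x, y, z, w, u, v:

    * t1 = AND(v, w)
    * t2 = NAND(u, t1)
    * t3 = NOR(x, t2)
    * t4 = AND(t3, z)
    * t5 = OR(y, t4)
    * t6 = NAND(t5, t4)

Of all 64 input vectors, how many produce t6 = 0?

t6 = NAND(t5, t4) must be 0, so both t5 = 1 and t4 = 1.
Enumerating the 64 input combinations, 2 give t6 = 0 and 62 give t6 = 1.

2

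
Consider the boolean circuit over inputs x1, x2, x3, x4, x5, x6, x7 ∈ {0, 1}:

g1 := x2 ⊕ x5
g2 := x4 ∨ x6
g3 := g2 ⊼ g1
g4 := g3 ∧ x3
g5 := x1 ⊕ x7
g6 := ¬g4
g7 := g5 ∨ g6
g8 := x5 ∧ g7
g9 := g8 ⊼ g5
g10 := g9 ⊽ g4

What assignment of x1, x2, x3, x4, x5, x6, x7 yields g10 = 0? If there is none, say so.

Check with x1=0 x2=0 x3=1 x4=0 x5=1 x6=1 x7=0:
g1 = x2 ⊕ x5 = 0 ⊕ 1 = 1
g2 = x4 ∨ x6 = 0 ∨ 1 = 1
g3 = g2 ⊼ g1 = 1 ⊼ 1 = 0
g4 = g3 ∧ x3 = 0 ∧ 1 = 0
g5 = x1 ⊕ x7 = 0 ⊕ 0 = 0
g6 = ¬g4 = ¬0 = 1
g7 = g5 ∨ g6 = 0 ∨ 1 = 1
g8 = x5 ∧ g7 = 1 ∧ 1 = 1
g9 = g8 ⊼ g5 = 1 ⊼ 0 = 1
g10 = g9 ⊽ g4 = 1 ⊽ 0 = 0
So g10 = 0 as required.

x1=0 x2=0 x3=1 x4=0 x5=1 x6=1 x7=0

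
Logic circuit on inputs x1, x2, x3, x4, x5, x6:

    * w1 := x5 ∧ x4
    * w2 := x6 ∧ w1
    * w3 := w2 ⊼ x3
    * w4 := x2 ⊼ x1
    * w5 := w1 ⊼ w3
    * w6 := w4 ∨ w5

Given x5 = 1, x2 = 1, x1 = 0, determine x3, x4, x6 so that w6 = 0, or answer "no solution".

no solution exists

With x5 = 1, x2 = 1, x1 = 0 fixed, none of the 8 settings of x3, x4, x6 give w6 = 0.
For example, with x3=1, x4=1, x6=1:
w1 = x5 ∧ x4 = 1 ∧ 1 = 1
w2 = x6 ∧ w1 = 1 ∧ 1 = 1
w3 = w2 ⊼ x3 = 1 ⊼ 1 = 0
w4 = x2 ⊼ x1 = 1 ⊼ 0 = 1
w5 = w1 ⊼ w3 = 1 ⊼ 0 = 1
w6 = w4 ∨ w5 = 1 ∨ 1 = 1
giving w6 = 1 ≠ 0.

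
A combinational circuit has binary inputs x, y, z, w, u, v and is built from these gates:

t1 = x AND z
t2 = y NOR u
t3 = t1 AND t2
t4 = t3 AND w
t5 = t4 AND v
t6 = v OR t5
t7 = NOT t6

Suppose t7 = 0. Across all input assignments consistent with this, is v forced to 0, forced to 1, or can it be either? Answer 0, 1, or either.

1

t7 = NOT t6 must be 0, so t6 = 1.
t6 = v OR t5 must be 1, so at least one of v, t5 is 1.
Every assignment with t7 = 0 has v = 1; there are 32 such assignment(s).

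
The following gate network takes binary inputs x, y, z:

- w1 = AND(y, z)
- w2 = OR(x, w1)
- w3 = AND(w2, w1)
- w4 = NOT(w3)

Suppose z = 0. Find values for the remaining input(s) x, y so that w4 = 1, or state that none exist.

x=1, y=1

w4 = NOT(w3) must be 1, so w3 = 0.
Check with z = 0 and x=1, y=1:
w1 = AND(y, z) = AND(1, 0) = 0
w2 = OR(x, w1) = OR(1, 0) = 1
w3 = AND(w2, w1) = AND(1, 0) = 0
w4 = NOT(w3) = NOT 0 = 1
So w4 = 1.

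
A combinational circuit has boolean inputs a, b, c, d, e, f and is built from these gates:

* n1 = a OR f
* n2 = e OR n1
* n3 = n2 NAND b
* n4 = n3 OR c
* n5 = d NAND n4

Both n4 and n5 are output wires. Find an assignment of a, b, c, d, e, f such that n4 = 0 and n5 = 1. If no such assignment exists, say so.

Check with a=1, b=1, c=0, d=0, e=1, f=1:
n1 = a OR f = 1 OR 1 = 1
n2 = e OR n1 = 1 OR 1 = 1
n3 = n2 NAND b = 1 NAND 1 = 0
n4 = n3 OR c = 0 OR 0 = 0
n5 = d NAND n4 = 0 NAND 0 = 1
So n4 = 0 and n5 = 1.

a=1, b=1, c=0, d=0, e=1, f=1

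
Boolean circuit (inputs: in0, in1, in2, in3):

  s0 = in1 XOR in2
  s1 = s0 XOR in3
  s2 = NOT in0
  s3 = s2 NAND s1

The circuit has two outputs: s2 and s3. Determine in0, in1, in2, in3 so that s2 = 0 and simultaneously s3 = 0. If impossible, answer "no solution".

no solution exists

Across all 16 input combinations, none give both s2 = 0 and s3 = 0.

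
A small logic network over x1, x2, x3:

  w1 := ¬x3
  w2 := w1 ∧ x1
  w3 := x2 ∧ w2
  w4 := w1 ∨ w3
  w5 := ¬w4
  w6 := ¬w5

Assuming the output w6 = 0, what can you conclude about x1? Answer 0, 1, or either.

either

Both values of x1 occur among assignments with w6 = 0:
  x1=0: x1=0, x2=0, x3=1
  x1=1: x1=1, x2=0, x3=1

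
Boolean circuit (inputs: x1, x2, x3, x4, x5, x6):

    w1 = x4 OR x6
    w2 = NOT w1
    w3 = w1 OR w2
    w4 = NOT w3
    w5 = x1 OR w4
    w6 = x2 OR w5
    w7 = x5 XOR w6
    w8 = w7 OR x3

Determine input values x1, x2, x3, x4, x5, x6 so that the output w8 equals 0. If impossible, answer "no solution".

Check with x1=1 x2=0 x3=0 x4=1 x5=1 x6=0:
w1 = x4 OR x6 = 1 OR 0 = 1
w2 = NOT w1 = NOT 1 = 0
w3 = w1 OR w2 = 1 OR 0 = 1
w4 = NOT w3 = NOT 1 = 0
w5 = x1 OR w4 = 1 OR 0 = 1
w6 = x2 OR w5 = 0 OR 1 = 1
w7 = x5 XOR w6 = 1 XOR 1 = 0
w8 = w7 OR x3 = 0 OR 0 = 0
So w8 = 0 as required.

x1=1 x2=0 x3=0 x4=1 x5=1 x6=0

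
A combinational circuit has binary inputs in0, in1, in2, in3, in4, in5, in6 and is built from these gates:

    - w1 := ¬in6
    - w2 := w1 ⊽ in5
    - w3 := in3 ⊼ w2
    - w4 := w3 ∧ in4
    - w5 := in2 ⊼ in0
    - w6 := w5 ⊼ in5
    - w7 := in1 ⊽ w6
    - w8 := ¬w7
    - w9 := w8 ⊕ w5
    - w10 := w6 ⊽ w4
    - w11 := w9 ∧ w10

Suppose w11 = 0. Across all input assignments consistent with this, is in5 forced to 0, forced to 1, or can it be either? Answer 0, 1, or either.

Both values of in5 occur among assignments with w11 = 0:
  in5=0: in0=0, in1=0, in2=0, in3=0, in4=0, in5=0, in6=0
  in5=1: in0=0, in1=0, in2=0, in3=0, in4=1, in5=1, in6=0

either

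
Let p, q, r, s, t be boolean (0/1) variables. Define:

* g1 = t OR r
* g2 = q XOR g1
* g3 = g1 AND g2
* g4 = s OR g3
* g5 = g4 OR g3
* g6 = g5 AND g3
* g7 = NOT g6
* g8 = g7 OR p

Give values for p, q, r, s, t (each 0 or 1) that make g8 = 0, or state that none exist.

g8 = g7 OR p must be 0, so both g7 = 0 and p = 0.
Check with p=0, q=0, r=1, s=1, t=0:
g1 = t OR r = 0 OR 1 = 1
g2 = q XOR g1 = 0 XOR 1 = 1
g3 = g1 AND g2 = 1 AND 1 = 1
g4 = s OR g3 = 1 OR 1 = 1
g5 = g4 OR g3 = 1 OR 1 = 1
g6 = g5 AND g3 = 1 AND 1 = 1
g7 = NOT g6 = NOT 1 = 0
g8 = g7 OR p = 0 OR 0 = 0
So g8 = 0 as required.

p=0, q=0, r=1, s=1, t=0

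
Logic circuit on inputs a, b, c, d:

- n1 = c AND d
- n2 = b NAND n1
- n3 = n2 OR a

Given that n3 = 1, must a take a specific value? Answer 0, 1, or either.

Both values of a occur among assignments with n3 = 1:
  a=0: a=0, b=0, c=0, d=0
  a=1: a=1, b=0, c=0, d=0

either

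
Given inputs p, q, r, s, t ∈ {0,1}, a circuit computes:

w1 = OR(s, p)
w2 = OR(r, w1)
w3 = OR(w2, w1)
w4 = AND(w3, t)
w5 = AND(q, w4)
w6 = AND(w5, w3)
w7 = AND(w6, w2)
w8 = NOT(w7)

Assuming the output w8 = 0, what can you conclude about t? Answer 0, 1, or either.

w8 = NOT(w7) must be 0, so w7 = 1.
w7 = AND(w6, w2) must be 1, so both w6 = 1 and w2 = 1.
Every assignment with w8 = 0 has t = 1; there are 7 such assignment(s).

1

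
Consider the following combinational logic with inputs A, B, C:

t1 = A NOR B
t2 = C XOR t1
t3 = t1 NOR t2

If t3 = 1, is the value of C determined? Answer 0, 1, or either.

t3 = t1 NOR t2 must be 1, so both t1 = 0 and t2 = 0.
t1 = A NOR B must be 0, so at least one of A, B is 1.
Every assignment with t3 = 1 has C = 0; there are 3 such assignment(s).
  A=0, B=1, C=0
  A=1, B=0, C=0
  A=1, B=1, C=0

0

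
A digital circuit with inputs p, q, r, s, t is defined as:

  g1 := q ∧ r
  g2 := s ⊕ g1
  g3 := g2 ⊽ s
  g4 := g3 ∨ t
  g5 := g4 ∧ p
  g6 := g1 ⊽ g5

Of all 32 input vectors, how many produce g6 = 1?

g6 = g1 ⊽ g5 must be 1, so both g1 = 0 and g5 = 0.
g1 = q ∧ r must be 0, so at least one of q, r is 0.
Enumerating the 32 input combinations, 15 give g6 = 1 and 17 give g6 = 0.

15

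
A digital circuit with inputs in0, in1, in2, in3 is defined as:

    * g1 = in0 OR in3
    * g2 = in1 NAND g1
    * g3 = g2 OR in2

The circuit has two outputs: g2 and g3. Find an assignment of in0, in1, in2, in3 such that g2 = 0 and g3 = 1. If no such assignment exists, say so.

Check with in0=1, in1=1, in2=1, in3=1:
g1 = in0 OR in3 = 1 OR 1 = 1
g2 = in1 NAND g1 = 1 NAND 1 = 0
g3 = g2 OR in2 = 0 OR 1 = 1
So g2 = 0 and g3 = 1.

in0=1, in1=1, in2=1, in3=1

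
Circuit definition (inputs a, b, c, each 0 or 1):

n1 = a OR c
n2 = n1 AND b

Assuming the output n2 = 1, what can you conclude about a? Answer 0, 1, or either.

Both values of a occur among assignments with n2 = 1:
  a=0: a=0, b=1, c=1
  a=1: a=1, b=1, c=0

either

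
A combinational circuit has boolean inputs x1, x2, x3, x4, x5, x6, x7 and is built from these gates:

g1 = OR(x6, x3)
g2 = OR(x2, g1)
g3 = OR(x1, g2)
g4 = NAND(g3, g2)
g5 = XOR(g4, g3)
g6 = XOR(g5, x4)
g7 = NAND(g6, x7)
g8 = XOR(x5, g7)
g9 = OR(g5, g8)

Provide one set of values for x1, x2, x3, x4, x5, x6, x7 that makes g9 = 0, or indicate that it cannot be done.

g9 = OR(g5, g8) must be 0, so both g5 = 0 and g8 = 0.
g5 = XOR(g4, g3) must be 0, so g4 and g3 are equal.
Check with x1=1 x2=0 x3=0 x4=1 x5=1 x6=0 x7=0:
g1 = OR(x6, x3) = OR(0, 0) = 0
g2 = OR(x2, g1) = OR(0, 0) = 0
g3 = OR(x1, g2) = OR(1, 0) = 1
g4 = NAND(g3, g2) = NAND(1, 0) = 1
g5 = XOR(g4, g3) = XOR(1, 1) = 0
g6 = XOR(g5, x4) = XOR(0, 1) = 1
g7 = NAND(g6, x7) = NAND(1, 0) = 1
g8 = XOR(x5, g7) = XOR(1, 1) = 0
g9 = OR(g5, g8) = OR(0, 0) = 0
So g9 = 0 as required.

x1=1 x2=0 x3=0 x4=1 x5=1 x6=0 x7=0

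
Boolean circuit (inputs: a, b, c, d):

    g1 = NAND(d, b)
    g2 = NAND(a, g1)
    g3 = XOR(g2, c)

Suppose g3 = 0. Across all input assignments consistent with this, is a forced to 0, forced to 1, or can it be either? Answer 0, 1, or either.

either

Both values of a occur among assignments with g3 = 0:
  a=0: a=0, b=0, c=1, d=0
  a=1: a=1, b=0, c=0, d=0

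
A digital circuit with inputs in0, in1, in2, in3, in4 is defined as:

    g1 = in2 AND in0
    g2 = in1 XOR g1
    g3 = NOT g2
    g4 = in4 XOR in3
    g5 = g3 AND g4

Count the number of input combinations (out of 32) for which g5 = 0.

g5 = g3 AND g4 must be 0, so at least one of g3, g4 is 0.
Enumerating the 32 input combinations, 24 give g5 = 0 and 8 give g5 = 1.

24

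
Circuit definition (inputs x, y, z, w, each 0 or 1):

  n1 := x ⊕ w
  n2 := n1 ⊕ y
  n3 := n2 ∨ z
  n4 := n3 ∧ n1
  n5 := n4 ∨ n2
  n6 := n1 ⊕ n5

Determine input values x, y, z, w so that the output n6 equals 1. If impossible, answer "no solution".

x=1, y=1, z=0, w=1

n6 = n1 ⊕ n5 must be 1, so n1 and n5 differ.
Check with x=1, y=1, z=0, w=1:
n1 = x ⊕ w = 1 ⊕ 1 = 0
n2 = n1 ⊕ y = 0 ⊕ 1 = 1
n3 = n2 ∨ z = 1 ∨ 0 = 1
n4 = n3 ∧ n1 = 1 ∧ 0 = 0
n5 = n4 ∨ n2 = 0 ∨ 1 = 1
n6 = n1 ⊕ n5 = 0 ⊕ 1 = 1
So n6 = 1 as required.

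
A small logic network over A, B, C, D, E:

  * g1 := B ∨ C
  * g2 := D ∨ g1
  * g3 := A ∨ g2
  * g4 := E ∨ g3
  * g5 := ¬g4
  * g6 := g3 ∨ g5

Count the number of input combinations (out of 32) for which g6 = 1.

31

g6 = g3 ∨ g5 must be 1, so at least one of g3, g5 is 1.
Enumerating the 32 input combinations, 31 give g6 = 1 and 1 give g6 = 0.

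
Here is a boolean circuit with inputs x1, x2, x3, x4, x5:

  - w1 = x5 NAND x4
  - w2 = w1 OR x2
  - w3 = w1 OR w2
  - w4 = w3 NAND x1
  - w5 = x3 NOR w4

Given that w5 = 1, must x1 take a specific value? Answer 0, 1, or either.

1

w5 = x3 NOR w4 must be 1, so both x3 = 0 and w4 = 0.
w4 = w3 NAND x1 must be 0, so both w3 = 1 and x1 = 1.
Every assignment with w5 = 1 has x1 = 1; there are 7 such assignment(s).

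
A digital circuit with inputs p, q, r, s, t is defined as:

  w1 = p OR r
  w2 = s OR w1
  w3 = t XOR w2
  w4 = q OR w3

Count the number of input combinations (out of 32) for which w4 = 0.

w4 = q OR w3 must be 0, so both q = 0 and w3 = 0.
w3 = t XOR w2 must be 0, so t and w2 are equal.
Enumerating the 32 input combinations, 8 give w4 = 0 and 24 give w4 = 1.

8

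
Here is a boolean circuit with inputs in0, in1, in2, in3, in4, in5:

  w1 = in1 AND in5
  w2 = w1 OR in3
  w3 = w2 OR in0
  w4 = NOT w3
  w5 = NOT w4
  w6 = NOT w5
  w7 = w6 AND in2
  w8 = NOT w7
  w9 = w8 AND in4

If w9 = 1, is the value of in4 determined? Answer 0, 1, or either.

1

w9 = w8 AND in4 must be 1, so both w8 = 1 and in4 = 1.
w8 = NOT w7 must be 1, so w7 = 0.
w7 = w6 AND in2 must be 0, so at least one of w6, in2 is 0.
Every assignment with w9 = 1 has in4 = 1; there are 29 such assignment(s).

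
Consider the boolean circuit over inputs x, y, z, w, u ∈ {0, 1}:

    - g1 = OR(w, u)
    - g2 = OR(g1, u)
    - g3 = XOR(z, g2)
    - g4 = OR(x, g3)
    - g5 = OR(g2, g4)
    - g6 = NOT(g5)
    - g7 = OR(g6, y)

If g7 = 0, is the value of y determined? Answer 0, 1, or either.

0

g7 = OR(g6, y) must be 0, so both g6 = 0 and y = 0.
Every assignment with g7 = 0 has y = 0; there are 15 such assignment(s).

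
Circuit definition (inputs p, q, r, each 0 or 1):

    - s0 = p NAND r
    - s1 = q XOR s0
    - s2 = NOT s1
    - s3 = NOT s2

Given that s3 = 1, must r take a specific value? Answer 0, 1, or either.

Both values of r occur among assignments with s3 = 1:
  r=0: p=0, q=0, r=0
  r=1: p=0, q=0, r=1

either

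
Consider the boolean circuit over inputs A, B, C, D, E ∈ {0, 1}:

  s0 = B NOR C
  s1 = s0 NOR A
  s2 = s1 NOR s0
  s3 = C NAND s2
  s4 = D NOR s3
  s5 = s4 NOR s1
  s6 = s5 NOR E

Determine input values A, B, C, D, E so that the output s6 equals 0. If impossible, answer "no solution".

s6 = s5 NOR E must be 0, so at least one of s5, E is 1.
Check with A=0 B=1 C=0 D=0 E=1:
s0 = B NOR C = 1 NOR 0 = 0
s1 = s0 NOR A = 0 NOR 0 = 1
s2 = s1 NOR s0 = 1 NOR 0 = 0
s3 = C NAND s2 = 0 NAND 0 = 1
s4 = D NOR s3 = 0 NOR 1 = 0
s5 = s4 NOR s1 = 0 NOR 1 = 0
s6 = s5 NOR E = 0 NOR 1 = 0
So s6 = 0 as required.

A=0 B=1 C=0 D=0 E=1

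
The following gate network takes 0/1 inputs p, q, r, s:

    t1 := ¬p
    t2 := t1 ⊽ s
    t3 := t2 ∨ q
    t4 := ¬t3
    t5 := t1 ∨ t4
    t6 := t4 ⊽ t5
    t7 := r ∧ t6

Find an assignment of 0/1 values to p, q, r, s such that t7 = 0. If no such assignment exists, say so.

t7 = r ∧ t6 must be 0, so at least one of r, t6 is 0.
Check with p=0, q=0, r=0, s=0:
t1 = ¬p = ¬0 = 1
t2 = t1 ⊽ s = 1 ⊽ 0 = 0
t3 = t2 ∨ q = 0 ∨ 0 = 0
t4 = ¬t3 = ¬0 = 1
t5 = t1 ∨ t4 = 1 ∨ 1 = 1
t6 = t4 ⊽ t5 = 1 ⊽ 1 = 0
t7 = r ∧ t6 = 0 ∧ 0 = 0
So t7 = 0 as required.

p=0, q=0, r=0, s=0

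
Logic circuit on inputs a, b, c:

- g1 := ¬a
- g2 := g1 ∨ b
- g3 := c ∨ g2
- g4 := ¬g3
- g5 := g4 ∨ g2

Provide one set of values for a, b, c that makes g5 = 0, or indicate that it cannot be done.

g5 = g4 ∨ g2 must be 0, so both g4 = 0 and g2 = 0.
g4 = ¬g3 must be 0, so g3 = 1.
Check with a=1 b=0 c=1:
g1 = ¬a = ¬1 = 0
g2 = g1 ∨ b = 0 ∨ 0 = 0
g3 = c ∨ g2 = 1 ∨ 0 = 1
g4 = ¬g3 = ¬1 = 0
g5 = g4 ∨ g2 = 0 ∨ 0 = 0
So g5 = 0 as required.

a=1 b=0 c=1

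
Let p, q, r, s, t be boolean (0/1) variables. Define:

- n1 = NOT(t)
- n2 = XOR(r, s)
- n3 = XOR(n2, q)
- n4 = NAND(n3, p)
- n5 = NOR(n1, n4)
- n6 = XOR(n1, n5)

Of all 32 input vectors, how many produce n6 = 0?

n6 = XOR(n1, n5) must be 0, so n1 and n5 are equal.
Enumerating the 32 input combinations, 12 give n6 = 0 and 20 give n6 = 1.

12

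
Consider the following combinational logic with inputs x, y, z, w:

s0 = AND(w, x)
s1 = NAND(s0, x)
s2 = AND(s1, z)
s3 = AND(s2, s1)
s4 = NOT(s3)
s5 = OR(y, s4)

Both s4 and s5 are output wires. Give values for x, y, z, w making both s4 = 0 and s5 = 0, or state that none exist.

Check with x=1 y=0 z=1 w=0:
s0 = AND(w, x) = AND(0, 1) = 0
s1 = NAND(s0, x) = NAND(0, 1) = 1
s2 = AND(s1, z) = AND(1, 1) = 1
s3 = AND(s2, s1) = AND(1, 1) = 1
s4 = NOT(s3) = NOT 1 = 0
s5 = OR(y, s4) = OR(0, 0) = 0
So s4 = 0 and s5 = 0.

x=1 y=0 z=1 w=0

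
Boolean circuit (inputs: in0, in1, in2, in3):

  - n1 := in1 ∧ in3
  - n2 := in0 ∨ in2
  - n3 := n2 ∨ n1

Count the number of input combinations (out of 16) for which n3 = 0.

n3 = n2 ∨ n1 must be 0, so both n2 = 0 and n1 = 0.
n2 = in0 ∨ in2 must be 0, so both in0 = 0 and in2 = 0.
Enumerating the 16 input combinations, 3 give n3 = 0 and 13 give n3 = 1.

3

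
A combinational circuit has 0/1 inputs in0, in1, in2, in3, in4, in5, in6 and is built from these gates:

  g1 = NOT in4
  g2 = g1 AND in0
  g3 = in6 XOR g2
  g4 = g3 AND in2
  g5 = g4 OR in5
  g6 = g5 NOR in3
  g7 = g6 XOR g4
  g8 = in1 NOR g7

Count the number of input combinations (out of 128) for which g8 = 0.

g8 = in1 NOR g7 must be 0, so at least one of in1, g7 is 1.
Enumerating the 128 input combinations, 92 give g8 = 0 and 36 give g8 = 1.

92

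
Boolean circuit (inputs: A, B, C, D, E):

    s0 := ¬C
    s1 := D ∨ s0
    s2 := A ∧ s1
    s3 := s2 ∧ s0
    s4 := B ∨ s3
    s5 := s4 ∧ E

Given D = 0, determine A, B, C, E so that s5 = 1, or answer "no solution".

s5 = s4 ∧ E must be 1, so both s4 = 1 and E = 1.
s4 = B ∨ s3 must be 1, so at least one of B, s3 is 1.
Check with D = 0 and A=0, B=1, C=1, E=1:
s0 = ¬C = ¬1 = 0
s1 = D ∨ s0 = 0 ∨ 0 = 0
s2 = A ∧ s1 = 0 ∧ 0 = 0
s3 = s2 ∧ s0 = 0 ∧ 0 = 0
s4 = B ∨ s3 = 1 ∨ 0 = 1
s5 = s4 ∧ E = 1 ∧ 1 = 1
So s5 = 1.

A=0, B=1, C=1, E=1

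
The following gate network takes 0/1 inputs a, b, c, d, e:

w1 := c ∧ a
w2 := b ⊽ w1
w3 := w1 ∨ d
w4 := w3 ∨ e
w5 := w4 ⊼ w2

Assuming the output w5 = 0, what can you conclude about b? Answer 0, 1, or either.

w5 = w4 ⊼ w2 must be 0, so both w4 = 1 and w2 = 1.
w4 = w3 ∨ e must be 1, so at least one of w3, e is 1.
Every assignment with w5 = 0 has b = 0; there are 9 such assignment(s).

0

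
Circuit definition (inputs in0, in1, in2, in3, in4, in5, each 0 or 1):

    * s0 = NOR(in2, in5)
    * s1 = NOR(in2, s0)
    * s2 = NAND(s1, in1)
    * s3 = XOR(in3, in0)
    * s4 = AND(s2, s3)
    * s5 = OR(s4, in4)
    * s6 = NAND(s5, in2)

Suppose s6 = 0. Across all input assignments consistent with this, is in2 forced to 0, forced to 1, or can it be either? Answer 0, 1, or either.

1

s6 = NAND(s5, in2) must be 0, so both s5 = 1 and in2 = 1.
s5 = OR(s4, in4) must be 1, so at least one of s4, in4 is 1.
Every assignment with s6 = 0 has in2 = 1; there are 24 such assignment(s).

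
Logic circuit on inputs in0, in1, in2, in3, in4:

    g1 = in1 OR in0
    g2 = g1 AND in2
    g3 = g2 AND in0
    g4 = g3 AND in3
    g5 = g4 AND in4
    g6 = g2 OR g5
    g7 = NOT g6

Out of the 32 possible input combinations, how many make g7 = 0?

12

g7 = NOT g6 must be 0, so g6 = 1.
g6 = g2 OR g5 must be 1, so at least one of g2, g5 is 1.
Enumerating the 32 input combinations, 12 give g7 = 0 and 20 give g7 = 1.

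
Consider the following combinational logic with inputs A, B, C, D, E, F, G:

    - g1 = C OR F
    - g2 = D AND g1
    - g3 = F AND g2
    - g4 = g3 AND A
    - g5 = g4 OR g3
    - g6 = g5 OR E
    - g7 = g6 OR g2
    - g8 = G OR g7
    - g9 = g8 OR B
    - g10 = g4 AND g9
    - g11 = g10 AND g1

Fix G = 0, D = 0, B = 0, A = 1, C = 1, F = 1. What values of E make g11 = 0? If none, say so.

g11 = g10 AND g1 must be 0, so at least one of g10, g1 is 0.
Check with G = 0, D = 0, B = 0, A = 1, C = 1, F = 1 and E=1:
g1 = C OR F = 1 OR 1 = 1
g2 = D AND g1 = 0 AND 1 = 0
g3 = F AND g2 = 1 AND 0 = 0
g4 = g3 AND A = 0 AND 1 = 0
g5 = g4 OR g3 = 0 OR 0 = 0
g6 = g5 OR E = 0 OR 1 = 1
g7 = g6 OR g2 = 1 OR 0 = 1
g8 = G OR g7 = 0 OR 1 = 1
g9 = g8 OR B = 1 OR 0 = 1
g10 = g4 AND g9 = 0 AND 1 = 0
g11 = g10 AND g1 = 0 AND 1 = 0
So g11 = 0.

E=1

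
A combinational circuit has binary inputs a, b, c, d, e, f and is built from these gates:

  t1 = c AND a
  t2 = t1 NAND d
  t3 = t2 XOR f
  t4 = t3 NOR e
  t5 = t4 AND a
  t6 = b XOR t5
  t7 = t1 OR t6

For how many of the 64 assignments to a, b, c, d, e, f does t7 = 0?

t7 = t1 OR t6 must be 0, so both t1 = 0 and t6 = 0.
t1 = c AND a must be 0, so at least one of c, a is 0.
t6 = b XOR t5 must be 0, so b and t5 are equal.
Enumerating the 64 input combinations, 24 give t7 = 0 and 40 give t7 = 1.

24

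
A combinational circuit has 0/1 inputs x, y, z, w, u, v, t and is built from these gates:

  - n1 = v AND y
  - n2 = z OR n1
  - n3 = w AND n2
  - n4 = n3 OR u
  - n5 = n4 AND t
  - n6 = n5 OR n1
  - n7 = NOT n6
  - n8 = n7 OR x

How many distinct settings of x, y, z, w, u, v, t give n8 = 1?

97

n8 = n7 OR x must be 1, so at least one of n7, x is 1.
Enumerating the 128 input combinations, 97 give n8 = 1 and 31 give n8 = 0.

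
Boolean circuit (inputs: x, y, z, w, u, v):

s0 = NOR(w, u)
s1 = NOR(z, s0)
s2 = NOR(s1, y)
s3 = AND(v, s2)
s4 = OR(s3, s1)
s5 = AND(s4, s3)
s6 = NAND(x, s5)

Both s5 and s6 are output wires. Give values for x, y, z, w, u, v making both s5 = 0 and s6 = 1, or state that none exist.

Check with x=1 y=0 z=1 w=1 u=0 v=0:
s0 = NOR(w, u) = NOR(1, 0) = 0
s1 = NOR(z, s0) = NOR(1, 0) = 0
s2 = NOR(s1, y) = NOR(0, 0) = 1
s3 = AND(v, s2) = AND(0, 1) = 0
s4 = OR(s3, s1) = OR(0, 0) = 0
s5 = AND(s4, s3) = AND(0, 0) = 0
s6 = NAND(x, s5) = NAND(1, 0) = 1
So s5 = 0 and s6 = 1.

x=1 y=0 z=1 w=1 u=0 v=0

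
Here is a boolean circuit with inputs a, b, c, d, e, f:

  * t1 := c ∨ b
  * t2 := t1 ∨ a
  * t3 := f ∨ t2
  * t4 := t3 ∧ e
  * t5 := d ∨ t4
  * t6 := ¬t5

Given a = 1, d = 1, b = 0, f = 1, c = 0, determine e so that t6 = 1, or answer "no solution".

no solution exists

With a = 1, d = 1, b = 0, f = 1, c = 0 fixed, none of the 2 settings of e give t6 = 1.
For example, with e=0:
t1 = c ∨ b = 0 ∨ 0 = 0
t2 = t1 ∨ a = 0 ∨ 1 = 1
t3 = f ∨ t2 = 1 ∨ 1 = 1
t4 = t3 ∧ e = 1 ∧ 0 = 0
t5 = d ∨ t4 = 1 ∨ 0 = 1
t6 = ¬t5 = ¬1 = 0
giving t6 = 0 ≠ 1.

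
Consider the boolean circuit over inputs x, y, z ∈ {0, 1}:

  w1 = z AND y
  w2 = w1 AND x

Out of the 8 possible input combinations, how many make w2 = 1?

1

w2 = w1 AND x must be 1, so both w1 = 1 and x = 1.
Enumerating the 8 input combinations, 1 give w2 = 1 and 7 give w2 = 0.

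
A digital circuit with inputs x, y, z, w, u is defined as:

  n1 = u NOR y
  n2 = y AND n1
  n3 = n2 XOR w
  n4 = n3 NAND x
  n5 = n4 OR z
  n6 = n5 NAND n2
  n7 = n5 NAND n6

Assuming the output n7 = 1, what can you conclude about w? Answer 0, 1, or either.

1

n7 = n5 NAND n6 must be 1, so at least one of n5, n6 is 0.
Every assignment with n7 = 1 has w = 1; there are 4 such assignment(s).
  x=1, y=0, z=0, w=1, u=0
  x=1, y=0, z=0, w=1, u=1
  x=1, y=1, z=0, w=1, u=0
  x=1, y=1, z=0, w=1, u=1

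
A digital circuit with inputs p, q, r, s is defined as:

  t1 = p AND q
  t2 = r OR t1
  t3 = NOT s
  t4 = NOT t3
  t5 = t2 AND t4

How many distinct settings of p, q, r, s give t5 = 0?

t5 = t2 AND t4 must be 0, so at least one of t2, t4 is 0.
Enumerating the 16 input combinations, 11 give t5 = 0 and 5 give t5 = 1.

11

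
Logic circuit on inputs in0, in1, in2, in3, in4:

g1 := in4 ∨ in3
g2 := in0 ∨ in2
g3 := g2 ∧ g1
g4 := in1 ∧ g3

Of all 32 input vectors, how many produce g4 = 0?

23

g4 = in1 ∧ g3 must be 0, so at least one of in1, g3 is 0.
Enumerating the 32 input combinations, 23 give g4 = 0 and 9 give g4 = 1.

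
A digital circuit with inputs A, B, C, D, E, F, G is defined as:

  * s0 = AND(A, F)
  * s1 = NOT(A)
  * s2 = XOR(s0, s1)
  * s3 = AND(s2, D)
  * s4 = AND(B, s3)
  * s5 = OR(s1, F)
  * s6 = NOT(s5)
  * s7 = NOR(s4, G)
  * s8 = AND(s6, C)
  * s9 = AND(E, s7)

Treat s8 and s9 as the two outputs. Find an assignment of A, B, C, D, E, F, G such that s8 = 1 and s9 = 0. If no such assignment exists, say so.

Check with A=1 B=0 C=1 D=1 E=1 F=0 G=1:
s0 = AND(A, F) = AND(1, 0) = 0
s1 = NOT(A) = NOT 1 = 0
s2 = XOR(s0, s1) = XOR(0, 0) = 0
s3 = AND(s2, D) = AND(0, 1) = 0
s4 = AND(B, s3) = AND(0, 0) = 0
s5 = OR(s1, F) = OR(0, 0) = 0
s6 = NOT(s5) = NOT 0 = 1
s7 = NOR(s4, G) = NOR(0, 1) = 0
s8 = AND(s6, C) = AND(1, 1) = 1
s9 = AND(E, s7) = AND(1, 0) = 0
So s8 = 1 and s9 = 0.

A=1 B=0 C=1 D=1 E=1 F=0 G=1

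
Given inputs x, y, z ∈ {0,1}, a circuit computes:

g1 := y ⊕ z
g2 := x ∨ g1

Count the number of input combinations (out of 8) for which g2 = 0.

2

g2 = x ∨ g1 must be 0, so both x = 0 and g1 = 0.
g1 = y ⊕ z must be 0, so y and z are equal.
Satisfying assignments:
  x=0, y=0, z=0
  x=0, y=1, z=1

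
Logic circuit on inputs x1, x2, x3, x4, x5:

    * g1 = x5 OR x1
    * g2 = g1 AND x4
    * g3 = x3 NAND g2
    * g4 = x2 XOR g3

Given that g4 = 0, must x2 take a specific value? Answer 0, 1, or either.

Both values of x2 occur among assignments with g4 = 0:
  x2=0: x1=0, x2=0, x3=1, x4=1, x5=1
  x2=1: x1=0, x2=1, x3=0, x4=0, x5=0

either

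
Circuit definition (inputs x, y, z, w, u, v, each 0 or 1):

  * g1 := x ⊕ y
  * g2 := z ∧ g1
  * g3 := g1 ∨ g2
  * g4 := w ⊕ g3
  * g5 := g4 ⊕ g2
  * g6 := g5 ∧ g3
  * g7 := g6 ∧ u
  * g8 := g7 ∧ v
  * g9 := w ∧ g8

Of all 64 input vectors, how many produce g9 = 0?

g9 = w ∧ g8 must be 0, so at least one of w, g8 is 0.
Enumerating the 64 input combinations, 62 give g9 = 0 and 2 give g9 = 1.

62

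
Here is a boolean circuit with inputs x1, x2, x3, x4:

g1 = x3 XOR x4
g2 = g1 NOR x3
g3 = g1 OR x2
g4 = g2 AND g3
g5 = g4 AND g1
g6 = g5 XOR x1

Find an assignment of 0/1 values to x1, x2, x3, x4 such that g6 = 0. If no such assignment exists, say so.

x1=0, x2=1, x3=0, x4=0

Check with x1=0, x2=1, x3=0, x4=0:
g1 = x3 XOR x4 = 0 XOR 0 = 0
g2 = g1 NOR x3 = 0 NOR 0 = 1
g3 = g1 OR x2 = 0 OR 1 = 1
g4 = g2 AND g3 = 1 AND 1 = 1
g5 = g4 AND g1 = 1 AND 0 = 0
g6 = g5 XOR x1 = 0 XOR 0 = 0
So g6 = 0 as required.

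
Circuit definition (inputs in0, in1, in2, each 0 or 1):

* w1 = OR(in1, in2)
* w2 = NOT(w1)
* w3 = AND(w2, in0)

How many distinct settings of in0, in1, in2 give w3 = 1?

1

w3 = AND(w2, in0) must be 1, so both w2 = 1 and in0 = 1.
Satisfying assignments:
  in0=1, in1=0, in2=0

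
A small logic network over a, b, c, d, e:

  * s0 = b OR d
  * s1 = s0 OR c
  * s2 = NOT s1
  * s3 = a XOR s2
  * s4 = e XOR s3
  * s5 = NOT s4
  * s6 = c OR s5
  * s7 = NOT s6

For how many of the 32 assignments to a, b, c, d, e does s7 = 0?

s7 = NOT s6 must be 0, so s6 = 1.
s6 = c OR s5 must be 1, so at least one of c, s5 is 1.
Enumerating the 32 input combinations, 24 give s7 = 0 and 8 give s7 = 1.

24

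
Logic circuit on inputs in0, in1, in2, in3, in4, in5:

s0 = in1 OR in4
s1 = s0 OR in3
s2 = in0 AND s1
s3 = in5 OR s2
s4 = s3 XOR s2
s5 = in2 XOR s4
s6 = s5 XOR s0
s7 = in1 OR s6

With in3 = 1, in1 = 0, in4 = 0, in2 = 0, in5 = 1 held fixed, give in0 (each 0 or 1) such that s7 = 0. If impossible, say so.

in0=1

Check with in3 = 1, in1 = 0, in4 = 0, in2 = 0, in5 = 1 and in0=1:
s0 = in1 OR in4 = 0 OR 0 = 0
s1 = s0 OR in3 = 0 OR 1 = 1
s2 = in0 AND s1 = 1 AND 1 = 1
s3 = in5 OR s2 = 1 OR 1 = 1
s4 = s3 XOR s2 = 1 XOR 1 = 0
s5 = in2 XOR s4 = 0 XOR 0 = 0
s6 = s5 XOR s0 = 0 XOR 0 = 0
s7 = in1 OR s6 = 0 OR 0 = 0
So s7 = 0.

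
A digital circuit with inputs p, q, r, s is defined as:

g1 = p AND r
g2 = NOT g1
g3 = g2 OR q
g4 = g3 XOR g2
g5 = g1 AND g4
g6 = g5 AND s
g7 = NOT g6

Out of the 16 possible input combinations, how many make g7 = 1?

g7 = NOT g6 must be 1, so g6 = 0.
Enumerating the 16 input combinations, 15 give g7 = 1 and 1 give g7 = 0.

15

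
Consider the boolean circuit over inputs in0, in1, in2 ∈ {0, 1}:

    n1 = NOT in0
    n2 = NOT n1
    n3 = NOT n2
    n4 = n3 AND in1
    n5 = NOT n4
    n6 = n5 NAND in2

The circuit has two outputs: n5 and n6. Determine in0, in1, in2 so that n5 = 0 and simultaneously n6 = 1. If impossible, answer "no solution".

in0=0, in1=1, in2=0

Check with in0=0, in1=1, in2=0:
n1 = NOT in0 = NOT 0 = 1
n2 = NOT n1 = NOT 1 = 0
n3 = NOT n2 = NOT 0 = 1
n4 = n3 AND in1 = 1 AND 1 = 1
n5 = NOT n4 = NOT 1 = 0
n6 = n5 NAND in2 = 0 NAND 0 = 1
So n5 = 0 and n6 = 1.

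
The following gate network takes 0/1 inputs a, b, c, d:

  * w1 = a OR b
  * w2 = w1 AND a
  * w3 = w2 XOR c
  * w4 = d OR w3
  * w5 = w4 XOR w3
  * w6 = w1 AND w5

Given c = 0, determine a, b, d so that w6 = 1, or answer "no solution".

a=0, b=1, d=1

Check with c = 0 and a=0, b=1, d=1:
w1 = a OR b = 0 OR 1 = 1
w2 = w1 AND a = 1 AND 0 = 0
w3 = w2 XOR c = 0 XOR 0 = 0
w4 = d OR w3 = 1 OR 0 = 1
w5 = w4 XOR w3 = 1 XOR 0 = 1
w6 = w1 AND w5 = 1 AND 1 = 1
So w6 = 1.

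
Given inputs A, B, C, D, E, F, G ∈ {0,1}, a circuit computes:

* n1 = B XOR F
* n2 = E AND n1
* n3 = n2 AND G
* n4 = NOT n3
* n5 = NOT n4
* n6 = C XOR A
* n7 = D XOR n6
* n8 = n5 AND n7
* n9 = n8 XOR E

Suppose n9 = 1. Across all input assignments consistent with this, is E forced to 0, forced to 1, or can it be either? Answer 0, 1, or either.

n9 = n8 XOR E must be 1, so n8 and E differ.
Every assignment with n9 = 1 has E = 1; there are 56 such assignment(s).

1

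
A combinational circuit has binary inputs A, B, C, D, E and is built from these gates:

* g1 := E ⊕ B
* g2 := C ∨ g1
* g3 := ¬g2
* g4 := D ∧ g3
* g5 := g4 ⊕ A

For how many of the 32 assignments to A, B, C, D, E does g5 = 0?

16

g5 = g4 ⊕ A must be 0, so g4 and A are equal.
Enumerating the 32 input combinations, 16 give g5 = 0 and 16 give g5 = 1.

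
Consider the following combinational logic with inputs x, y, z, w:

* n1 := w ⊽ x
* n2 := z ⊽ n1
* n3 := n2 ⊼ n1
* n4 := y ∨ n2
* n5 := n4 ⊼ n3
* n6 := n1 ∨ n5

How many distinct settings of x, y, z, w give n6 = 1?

n6 = n1 ∨ n5 must be 1, so at least one of n1, n5 is 1.
Enumerating the 16 input combinations, 7 give n6 = 1 and 9 give n6 = 0.

7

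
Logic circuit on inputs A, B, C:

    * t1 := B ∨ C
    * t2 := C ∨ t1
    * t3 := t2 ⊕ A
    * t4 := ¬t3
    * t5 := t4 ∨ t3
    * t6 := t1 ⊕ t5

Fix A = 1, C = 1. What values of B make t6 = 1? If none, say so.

With A = 1, C = 1 fixed, none of the 2 settings of B give t6 = 1.
For example, with B=1:
t1 = B ∨ C = 1 ∨ 1 = 1
t2 = C ∨ t1 = 1 ∨ 1 = 1
t3 = t2 ⊕ A = 1 ⊕ 1 = 0
t4 = ¬t3 = ¬0 = 1
t5 = t4 ∨ t3 = 1 ∨ 0 = 1
t6 = t1 ⊕ t5 = 1 ⊕ 1 = 0
giving t6 = 0 ≠ 1.

no solution exists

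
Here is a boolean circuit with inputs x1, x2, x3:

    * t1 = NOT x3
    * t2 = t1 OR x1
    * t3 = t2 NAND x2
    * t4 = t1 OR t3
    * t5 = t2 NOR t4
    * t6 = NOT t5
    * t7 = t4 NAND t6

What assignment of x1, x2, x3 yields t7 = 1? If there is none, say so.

t7 = t4 NAND t6 must be 1, so at least one of t4, t6 is 0.
Check with x1=1, x2=1, x3=1:
t1 = NOT x3 = NOT 1 = 0
t2 = t1 OR x1 = 0 OR 1 = 1
t3 = t2 NAND x2 = 1 NAND 1 = 0
t4 = t1 OR t3 = 0 OR 0 = 0
t5 = t2 NOR t4 = 1 NOR 0 = 0
t6 = NOT t5 = NOT 0 = 1
t7 = t4 NAND t6 = 0 NAND 1 = 1
So t7 = 1 as required.

x1=1, x2=1, x3=1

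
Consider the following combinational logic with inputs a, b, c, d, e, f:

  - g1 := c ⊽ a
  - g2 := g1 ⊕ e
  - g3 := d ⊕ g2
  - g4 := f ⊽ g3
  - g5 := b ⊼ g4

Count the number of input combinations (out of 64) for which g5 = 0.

8

g5 = b ⊼ g4 must be 0, so both b = 1 and g4 = 1.
Enumerating the 64 input combinations, 8 give g5 = 0 and 56 give g5 = 1.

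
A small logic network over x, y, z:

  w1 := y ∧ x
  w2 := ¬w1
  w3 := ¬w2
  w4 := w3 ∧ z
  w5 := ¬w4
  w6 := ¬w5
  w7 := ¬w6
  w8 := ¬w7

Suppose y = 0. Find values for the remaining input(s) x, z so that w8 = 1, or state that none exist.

With y = 0 fixed, none of the 4 settings of x, z give w8 = 1.
For example, with x=0, z=0:
w1 = y ∧ x = 0 ∧ 0 = 0
w2 = ¬w1 = ¬0 = 1
w3 = ¬w2 = ¬1 = 0
w4 = w3 ∧ z = 0 ∧ 0 = 0
w5 = ¬w4 = ¬0 = 1
w6 = ¬w5 = ¬1 = 0
w7 = ¬w6 = ¬0 = 1
w8 = ¬w7 = ¬1 = 0
giving w8 = 0 ≠ 1.

no solution exists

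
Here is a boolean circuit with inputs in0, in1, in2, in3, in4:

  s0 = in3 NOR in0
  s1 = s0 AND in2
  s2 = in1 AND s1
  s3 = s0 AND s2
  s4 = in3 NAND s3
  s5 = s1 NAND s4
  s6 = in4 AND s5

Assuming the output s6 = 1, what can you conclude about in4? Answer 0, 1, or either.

1

s6 = in4 AND s5 must be 1, so both in4 = 1 and s5 = 1.
s5 = s1 NAND s4 must be 1, so at least one of s1, s4 is 0.
Every assignment with s6 = 1 has in4 = 1; there are 14 such assignment(s).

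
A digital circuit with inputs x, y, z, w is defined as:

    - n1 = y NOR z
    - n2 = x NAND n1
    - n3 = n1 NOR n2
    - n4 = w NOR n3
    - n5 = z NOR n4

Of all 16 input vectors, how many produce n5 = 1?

n5 = z NOR n4 must be 1, so both z = 0 and n4 = 0.
n4 = w NOR n3 must be 0, so at least one of w, n3 is 1.
Enumerating the 16 input combinations, 4 give n5 = 1 and 12 give n5 = 0.

4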